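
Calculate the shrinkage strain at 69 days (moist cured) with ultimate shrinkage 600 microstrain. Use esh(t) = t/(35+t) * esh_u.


esh(69) = 69 / (35 + 69) * 600
= 69 / 104 * 600
= 398.1 microstrain

398.1


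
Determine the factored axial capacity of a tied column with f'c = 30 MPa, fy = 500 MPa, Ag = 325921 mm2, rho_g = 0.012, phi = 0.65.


Ast = rho * Ag = 0.012 * 325921 = 3911.052 mm2
phi*Pn = 0.65 * 0.80 * (0.85 * 30 * (325921 - 3911.052) + 500 * 3911.052) / 1000
= 5286.73 kN

5286.73


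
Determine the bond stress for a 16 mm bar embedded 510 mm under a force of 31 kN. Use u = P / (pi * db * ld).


u = P / (pi * db * ld)
= 31 * 1000 / (pi * 16 * 510)
= 1.209 MPa

1.209


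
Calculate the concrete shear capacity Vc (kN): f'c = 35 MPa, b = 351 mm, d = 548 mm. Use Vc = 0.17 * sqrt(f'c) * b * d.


Vc = 0.17 * sqrt(35) * 351 * 548 / 1000
= 193.45 kN

193.45


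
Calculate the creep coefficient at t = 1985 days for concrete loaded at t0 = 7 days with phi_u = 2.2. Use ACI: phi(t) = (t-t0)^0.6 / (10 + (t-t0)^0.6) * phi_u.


dt = 1985 - 7 = 1978
phi = 1978^0.6 / (10 + 1978^0.6) * 2.2
= 1.99

1.99


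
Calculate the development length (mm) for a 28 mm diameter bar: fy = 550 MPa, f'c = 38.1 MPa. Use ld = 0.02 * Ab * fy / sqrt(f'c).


Ab = pi * 28^2 / 4 = 615.752 mm2
ld = 0.02 * 615.752 * 550 / sqrt(38.1)
= 1097.3 mm

1097.3


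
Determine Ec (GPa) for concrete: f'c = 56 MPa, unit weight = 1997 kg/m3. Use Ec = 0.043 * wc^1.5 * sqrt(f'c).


Ec = 0.043 * 1997^1.5 * sqrt(56) / 1000
= 28.72 GPa

28.72


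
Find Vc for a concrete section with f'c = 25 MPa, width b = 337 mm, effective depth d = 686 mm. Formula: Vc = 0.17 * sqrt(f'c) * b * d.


Vc = 0.17 * sqrt(25) * 337 * 686 / 1000
= 196.5 kN

196.5


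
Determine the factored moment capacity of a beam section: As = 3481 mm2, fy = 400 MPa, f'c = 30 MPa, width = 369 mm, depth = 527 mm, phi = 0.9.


a = As * fy / (0.85 * f'c * b)
= 3481 * 400 / (0.85 * 30 * 369)
= 147.9781 mm
Mn = As * fy * (d - a/2) / 10^6
= 630.7724 kN-m
phi*Mn = 0.9 * 630.7724 = 567.7 kN-m

567.7


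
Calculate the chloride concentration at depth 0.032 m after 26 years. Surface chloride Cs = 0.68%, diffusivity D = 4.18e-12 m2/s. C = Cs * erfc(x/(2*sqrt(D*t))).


t_seconds = 26 * 365.25 * 24 * 3600 = 820497600.0 s
arg = 0.032 / (2 * sqrt(4.18e-12 * 820497600.0))
= 0.2732
erfc(0.2732) = 0.6992
C = 0.68 * 0.6992 = 0.4755%

0.4755


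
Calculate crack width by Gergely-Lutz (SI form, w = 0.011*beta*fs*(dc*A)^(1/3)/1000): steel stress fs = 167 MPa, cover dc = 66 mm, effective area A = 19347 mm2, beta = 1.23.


w = 0.011 * beta * fs * (dc * A)^(1/3) / 1000
= 0.011 * 1.23 * 167 * (66 * 19347)^(1/3) / 1000
= 0.245 mm

0.245


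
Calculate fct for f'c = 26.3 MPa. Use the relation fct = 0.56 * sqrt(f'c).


fct = 0.56 * sqrt(26.3)
= 0.56 * 5.128
= 2.872 MPa

2.872


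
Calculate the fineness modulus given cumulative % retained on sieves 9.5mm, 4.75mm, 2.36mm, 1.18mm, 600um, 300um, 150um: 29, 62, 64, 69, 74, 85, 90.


FM = sum(cumulative % retained) / 100
= 473 / 100
= 4.73

4.73


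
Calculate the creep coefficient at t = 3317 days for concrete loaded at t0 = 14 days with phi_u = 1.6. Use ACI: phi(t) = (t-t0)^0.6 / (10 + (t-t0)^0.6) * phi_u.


dt = 3317 - 14 = 3303
phi = 3303^0.6 / (10 + 3303^0.6) * 1.6
= 1.485

1.485


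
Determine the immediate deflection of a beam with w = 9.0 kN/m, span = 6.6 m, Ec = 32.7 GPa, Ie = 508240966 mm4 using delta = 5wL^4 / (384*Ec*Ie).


Convert: L = 6.6 m = 6600 mm, Ec = 32.7 GPa = 32700 MPa
delta = 5 * 9.0 * 6600^4 / (384 * 32700 * 508240966)
= 13.38 mm

13.38


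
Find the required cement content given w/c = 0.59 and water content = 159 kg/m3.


Cement = water / (w/c)
= 159 / 0.59
= 269.5 kg/m3

269.5


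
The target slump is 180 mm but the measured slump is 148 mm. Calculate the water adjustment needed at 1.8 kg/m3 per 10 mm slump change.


Difference = 180 - 148 = 32 mm
Water adjustment = 32 * 1.8 / 10 = 5.8 kg/m3

5.8


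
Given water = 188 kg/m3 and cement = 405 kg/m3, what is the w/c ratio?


w/c = water / cement
w/c = 188 / 405 = 0.464

0.464


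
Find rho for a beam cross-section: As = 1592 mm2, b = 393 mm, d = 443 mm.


rho = As / (b * d)
= 1592 / (393 * 443)
= 0.0091

0.0091


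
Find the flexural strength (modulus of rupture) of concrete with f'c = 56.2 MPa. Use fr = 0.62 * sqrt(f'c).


fr = 0.62 * sqrt(56.2)
= 4.648 MPa

4.648


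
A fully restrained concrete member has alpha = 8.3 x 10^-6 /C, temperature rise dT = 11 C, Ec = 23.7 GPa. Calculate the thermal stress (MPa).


sigma = alpha * dT * Ec
= 8.3e-6 * 11 * 23.7 * 1000
= 2.164 MPa

2.164


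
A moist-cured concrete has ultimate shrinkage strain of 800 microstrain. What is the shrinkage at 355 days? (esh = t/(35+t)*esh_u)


esh(355) = 355 / (35 + 355) * 800
= 355 / 390 * 800
= 728.2 microstrain

728.2


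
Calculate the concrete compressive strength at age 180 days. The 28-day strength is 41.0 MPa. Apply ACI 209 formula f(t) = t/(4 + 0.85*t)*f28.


f(180) = 180 / (4 + 0.85 * 180) * 41.0
= 180 / 157.0 * 41.0
= 47.01 MPa

47.01


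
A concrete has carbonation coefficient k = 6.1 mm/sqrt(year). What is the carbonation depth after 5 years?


depth = k * sqrt(t)
= 6.1 * sqrt(5)
= 13.64 mm

13.64


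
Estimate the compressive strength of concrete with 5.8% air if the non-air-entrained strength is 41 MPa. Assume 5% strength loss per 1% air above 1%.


Strength loss = (5.8 - 1) * 5 = 24.0%
f'c = 41 * (1 - 24.0/100)
= 31.16 MPa

31.16


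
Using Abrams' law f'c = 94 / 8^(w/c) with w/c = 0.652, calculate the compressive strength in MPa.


f'c = 94 / 8^0.652
= 94 / 3.88
= 24.23 MPa

24.23


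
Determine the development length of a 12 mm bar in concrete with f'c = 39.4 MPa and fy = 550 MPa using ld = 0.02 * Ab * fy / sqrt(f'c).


Ab = pi * 12^2 / 4 = 113.097 mm2
ld = 0.02 * 113.097 * 550 / sqrt(39.4)
= 198.2 mm

198.2


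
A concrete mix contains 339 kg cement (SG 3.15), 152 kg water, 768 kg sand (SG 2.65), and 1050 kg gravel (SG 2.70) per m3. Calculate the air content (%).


Vol cement = 339 / (3.15 * 1000) = 0.107619 m3
Vol water = 152 / 1000 = 0.152 m3
Vol sand = 768 / (2.65 * 1000) = 0.289811 m3
Vol gravel = 1050 / (2.70 * 1000) = 0.388889 m3
Total solid + water volume = 0.938319 m3
Air = (1 - 0.938319) * 100 = 6.17%

6.17


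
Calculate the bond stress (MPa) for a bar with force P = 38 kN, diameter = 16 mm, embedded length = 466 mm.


u = P / (pi * db * ld)
= 38 * 1000 / (pi * 16 * 466)
= 1.622 MPa

1.622


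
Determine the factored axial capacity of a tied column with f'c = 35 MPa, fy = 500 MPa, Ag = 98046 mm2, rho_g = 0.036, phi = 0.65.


Ast = rho * Ag = 0.036 * 98046 = 3529.656 mm2
phi*Pn = 0.65 * 0.80 * (0.85 * 35 * (98046 - 3529.656) + 500 * 3529.656) / 1000
= 2379.88 kN

2379.88


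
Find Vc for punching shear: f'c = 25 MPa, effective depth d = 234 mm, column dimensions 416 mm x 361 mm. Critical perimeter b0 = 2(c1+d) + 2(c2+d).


b0 = 2*(416 + 234) + 2*(361 + 234) = 2490 mm
Vc = 0.33 * sqrt(25) * 2490 * 234 / 1000
= 961.39 kN

961.39


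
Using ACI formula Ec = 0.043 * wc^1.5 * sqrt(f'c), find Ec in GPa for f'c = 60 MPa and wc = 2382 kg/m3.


Ec = 0.043 * 2382^1.5 * sqrt(60) / 1000
= 38.72 GPa

38.72


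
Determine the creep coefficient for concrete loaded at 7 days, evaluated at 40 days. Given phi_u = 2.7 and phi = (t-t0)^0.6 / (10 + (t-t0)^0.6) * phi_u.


dt = 40 - 7 = 33
phi = 33^0.6 / (10 + 33^0.6) * 2.7
= 1.212

1.212


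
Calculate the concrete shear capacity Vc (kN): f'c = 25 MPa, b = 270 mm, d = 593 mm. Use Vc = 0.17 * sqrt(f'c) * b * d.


Vc = 0.17 * sqrt(25) * 270 * 593 / 1000
= 136.09 kN

136.09


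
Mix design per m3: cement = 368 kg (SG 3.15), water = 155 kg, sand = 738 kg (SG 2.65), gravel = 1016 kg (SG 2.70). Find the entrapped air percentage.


Vol cement = 368 / (3.15 * 1000) = 0.116825 m3
Vol water = 155 / 1000 = 0.155 m3
Vol sand = 738 / (2.65 * 1000) = 0.278491 m3
Vol gravel = 1016 / (2.70 * 1000) = 0.376296 m3
Total solid + water volume = 0.926612 m3
Air = (1 - 0.926612) * 100 = 7.34%

7.34


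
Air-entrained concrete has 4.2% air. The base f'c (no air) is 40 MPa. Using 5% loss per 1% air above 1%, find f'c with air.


Strength loss = (4.2 - 1) * 5 = 16.0%
f'c = 40 * (1 - 16.0/100)
= 33.6 MPa

33.6


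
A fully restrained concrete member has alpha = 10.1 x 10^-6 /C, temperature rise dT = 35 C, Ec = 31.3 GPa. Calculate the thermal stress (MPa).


sigma = alpha * dT * Ec
= 10.1e-6 * 35 * 31.3 * 1000
= 11.065 MPa

11.065


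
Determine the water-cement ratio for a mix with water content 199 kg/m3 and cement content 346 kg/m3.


w/c = water / cement
w/c = 199 / 346 = 0.575

0.575


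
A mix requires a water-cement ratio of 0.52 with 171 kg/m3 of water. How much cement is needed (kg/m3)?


Cement = water / (w/c)
= 171 / 0.52
= 328.8 kg/m3

328.8


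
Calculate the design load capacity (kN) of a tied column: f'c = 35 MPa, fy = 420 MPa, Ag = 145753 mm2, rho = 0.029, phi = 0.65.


Ast = rho * Ag = 0.029 * 145753 = 4226.837 mm2
phi*Pn = 0.65 * 0.80 * (0.85 * 35 * (145753 - 4226.837) + 420 * 4226.837) / 1000
= 3112.55 kN

3112.55


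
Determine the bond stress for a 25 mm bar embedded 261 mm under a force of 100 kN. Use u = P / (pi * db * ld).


u = P / (pi * db * ld)
= 100 * 1000 / (pi * 25 * 261)
= 4.878 MPa

4.878


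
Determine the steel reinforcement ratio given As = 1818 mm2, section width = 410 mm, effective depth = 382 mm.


rho = As / (b * d)
= 1818 / (410 * 382)
= 0.0116

0.0116


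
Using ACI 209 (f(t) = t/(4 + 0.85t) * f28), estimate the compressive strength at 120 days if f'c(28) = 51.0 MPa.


f(120) = 120 / (4 + 0.85 * 120) * 51.0
= 120 / 106.0 * 51.0
= 57.74 MPa

57.74


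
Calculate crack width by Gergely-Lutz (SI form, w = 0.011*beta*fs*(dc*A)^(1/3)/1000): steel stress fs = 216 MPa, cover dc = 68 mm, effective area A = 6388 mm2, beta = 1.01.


w = 0.011 * beta * fs * (dc * A)^(1/3) / 1000
= 0.011 * 1.01 * 216 * (68 * 6388)^(1/3) / 1000
= 0.182 mm

0.182


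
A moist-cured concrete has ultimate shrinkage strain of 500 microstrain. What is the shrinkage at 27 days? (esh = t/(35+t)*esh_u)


esh(27) = 27 / (35 + 27) * 500
= 27 / 62 * 500
= 217.7 microstrain

217.7


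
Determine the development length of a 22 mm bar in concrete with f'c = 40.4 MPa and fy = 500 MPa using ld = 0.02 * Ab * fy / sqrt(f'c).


Ab = pi * 22^2 / 4 = 380.133 mm2
ld = 0.02 * 380.133 * 500 / sqrt(40.4)
= 598.1 mm

598.1


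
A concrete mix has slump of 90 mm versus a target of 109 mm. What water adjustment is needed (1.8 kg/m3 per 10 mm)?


Difference = 109 - 90 = 19 mm
Water adjustment = 19 * 1.8 / 10 = 3.4 kg/m3

3.4


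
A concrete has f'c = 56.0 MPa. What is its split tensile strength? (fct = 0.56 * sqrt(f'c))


fct = 0.56 * sqrt(56.0)
= 0.56 * 7.483
= 4.191 MPa

4.191


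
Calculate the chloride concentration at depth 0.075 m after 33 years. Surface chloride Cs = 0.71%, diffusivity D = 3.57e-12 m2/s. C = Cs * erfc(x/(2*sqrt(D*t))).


t_seconds = 33 * 365.25 * 24 * 3600 = 1041400800.0 s
arg = 0.075 / (2 * sqrt(3.57e-12 * 1041400800.0))
= 0.615
erfc(0.615) = 0.3844
C = 0.71 * 0.3844 = 0.2729%

0.2729


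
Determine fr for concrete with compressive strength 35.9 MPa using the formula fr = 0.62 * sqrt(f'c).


fr = 0.62 * sqrt(35.9)
= 3.715 MPa

3.715


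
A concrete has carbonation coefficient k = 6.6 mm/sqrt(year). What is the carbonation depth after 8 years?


depth = k * sqrt(t)
= 6.6 * sqrt(8)
= 18.67 mm

18.67


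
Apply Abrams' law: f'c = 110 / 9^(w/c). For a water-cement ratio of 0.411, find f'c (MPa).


f'c = 110 / 9^0.411
= 110 / 2.467
= 44.59 MPa

44.59


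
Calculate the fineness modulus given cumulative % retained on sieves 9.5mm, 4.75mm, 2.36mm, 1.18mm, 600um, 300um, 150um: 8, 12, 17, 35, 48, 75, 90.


FM = sum(cumulative % retained) / 100
= 285 / 100
= 2.85

2.85


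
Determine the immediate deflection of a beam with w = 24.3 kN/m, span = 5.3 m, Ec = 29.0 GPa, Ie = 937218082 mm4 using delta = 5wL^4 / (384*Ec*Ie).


Convert: L = 5.3 m = 5300 mm, Ec = 29.0 GPa = 29000 MPa
delta = 5 * 24.3 * 5300^4 / (384 * 29000 * 937218082)
= 9.19 mm

9.19


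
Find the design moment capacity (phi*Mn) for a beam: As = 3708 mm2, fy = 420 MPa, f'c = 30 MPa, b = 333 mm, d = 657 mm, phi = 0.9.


a = As * fy / (0.85 * f'c * b)
= 3708 * 420 / (0.85 * 30 * 333)
= 183.4022 mm
Mn = As * fy * (d - a/2) / 10^6
= 880.3739 kN-m
phi*Mn = 0.9 * 880.3739 = 792.34 kN-m

792.34


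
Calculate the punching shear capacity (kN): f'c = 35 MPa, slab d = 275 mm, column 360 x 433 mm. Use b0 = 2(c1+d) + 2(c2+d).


b0 = 2*(360 + 275) + 2*(433 + 275) = 2686 mm
Vc = 0.33 * sqrt(35) * 2686 * 275 / 1000
= 1442.07 kN

1442.07


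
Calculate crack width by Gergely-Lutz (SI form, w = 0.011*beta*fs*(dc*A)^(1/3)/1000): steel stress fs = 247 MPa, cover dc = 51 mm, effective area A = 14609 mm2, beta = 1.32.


w = 0.011 * beta * fs * (dc * A)^(1/3) / 1000
= 0.011 * 1.32 * 247 * (51 * 14609)^(1/3) / 1000
= 0.325 mm

0.325


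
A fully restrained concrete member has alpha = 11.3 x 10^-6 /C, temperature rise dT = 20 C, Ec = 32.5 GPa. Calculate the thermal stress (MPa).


sigma = alpha * dT * Ec
= 11.3e-6 * 20 * 32.5 * 1000
= 7.345 MPa

7.345


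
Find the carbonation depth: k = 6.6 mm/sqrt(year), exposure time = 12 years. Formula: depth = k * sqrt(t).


depth = k * sqrt(t)
= 6.6 * sqrt(12)
= 22.86 mm

22.86


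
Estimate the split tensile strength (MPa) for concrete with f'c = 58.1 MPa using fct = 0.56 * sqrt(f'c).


fct = 0.56 * sqrt(58.1)
= 0.56 * 7.622
= 4.269 MPa

4.269


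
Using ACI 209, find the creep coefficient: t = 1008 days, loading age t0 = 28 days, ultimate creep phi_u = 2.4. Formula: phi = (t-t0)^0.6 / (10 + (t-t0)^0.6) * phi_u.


dt = 1008 - 28 = 980
phi = 980^0.6 / (10 + 980^0.6) * 2.4
= 2.068

2.068


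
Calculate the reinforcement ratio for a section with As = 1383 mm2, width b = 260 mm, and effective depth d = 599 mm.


rho = As / (b * d)
= 1383 / (260 * 599)
= 0.0089

0.0089


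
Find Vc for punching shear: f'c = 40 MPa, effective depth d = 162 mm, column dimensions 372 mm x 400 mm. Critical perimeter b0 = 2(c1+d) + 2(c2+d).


b0 = 2*(372 + 162) + 2*(400 + 162) = 2192 mm
Vc = 0.33 * sqrt(40) * 2192 * 162 / 1000
= 741.14 kN

741.14


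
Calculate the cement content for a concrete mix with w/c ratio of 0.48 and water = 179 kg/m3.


Cement = water / (w/c)
= 179 / 0.48
= 372.9 kg/m3

372.9


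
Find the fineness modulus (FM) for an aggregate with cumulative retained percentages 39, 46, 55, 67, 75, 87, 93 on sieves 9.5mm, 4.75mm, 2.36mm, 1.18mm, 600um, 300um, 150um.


FM = sum(cumulative % retained) / 100
= 462 / 100
= 4.62

4.62


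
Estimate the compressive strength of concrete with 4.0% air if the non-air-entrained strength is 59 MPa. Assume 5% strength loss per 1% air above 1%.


Strength loss = (4.0 - 1) * 5 = 15.0%
f'c = 59 * (1 - 15.0/100)
= 50.15 MPa

50.15


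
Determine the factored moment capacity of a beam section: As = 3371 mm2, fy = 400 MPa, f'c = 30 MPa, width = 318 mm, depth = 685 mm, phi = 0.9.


a = As * fy / (0.85 * f'c * b)
= 3371 * 400 / (0.85 * 30 * 318)
= 166.2844 mm
Mn = As * fy * (d - a/2) / 10^6
= 811.5451 kN-m
phi*Mn = 0.9 * 811.5451 = 730.39 kN-m

730.39


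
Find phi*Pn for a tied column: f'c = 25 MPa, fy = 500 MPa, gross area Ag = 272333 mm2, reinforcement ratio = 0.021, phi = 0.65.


Ast = rho * Ag = 0.021 * 272333 = 5718.993 mm2
phi*Pn = 0.65 * 0.80 * (0.85 * 25 * (272333 - 5718.993) + 500 * 5718.993) / 1000
= 4433.02 kN

4433.02


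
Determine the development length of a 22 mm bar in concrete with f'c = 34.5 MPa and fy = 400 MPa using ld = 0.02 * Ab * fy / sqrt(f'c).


Ab = pi * 22^2 / 4 = 380.133 mm2
ld = 0.02 * 380.133 * 400 / sqrt(34.5)
= 517.7 mm

517.7


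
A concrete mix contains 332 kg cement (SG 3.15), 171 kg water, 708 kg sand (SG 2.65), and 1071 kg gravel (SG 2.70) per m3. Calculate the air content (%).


Vol cement = 332 / (3.15 * 1000) = 0.105397 m3
Vol water = 171 / 1000 = 0.171 m3
Vol sand = 708 / (2.65 * 1000) = 0.26717 m3
Vol gravel = 1071 / (2.70 * 1000) = 0.396667 m3
Total solid + water volume = 0.940233 m3
Air = (1 - 0.940233) * 100 = 5.98%

5.98


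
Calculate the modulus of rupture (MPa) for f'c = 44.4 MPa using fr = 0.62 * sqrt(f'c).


fr = 0.62 * sqrt(44.4)
= 4.131 MPa

4.131


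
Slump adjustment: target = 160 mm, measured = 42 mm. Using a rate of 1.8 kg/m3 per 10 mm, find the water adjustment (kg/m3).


Difference = 160 - 42 = 118 mm
Water adjustment = 118 * 1.8 / 10 = 21.2 kg/m3

21.2


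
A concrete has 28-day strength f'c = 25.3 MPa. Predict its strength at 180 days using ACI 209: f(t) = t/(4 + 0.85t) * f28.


f(180) = 180 / (4 + 0.85 * 180) * 25.3
= 180 / 157.0 * 25.3
= 29.01 MPa

29.01


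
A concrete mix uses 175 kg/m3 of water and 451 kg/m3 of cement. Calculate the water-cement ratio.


w/c = water / cement
w/c = 175 / 451 = 0.388

0.388


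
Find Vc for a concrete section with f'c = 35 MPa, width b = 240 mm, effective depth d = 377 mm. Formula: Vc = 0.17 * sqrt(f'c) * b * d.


Vc = 0.17 * sqrt(35) * 240 * 377 / 1000
= 91.0 kN

91.0


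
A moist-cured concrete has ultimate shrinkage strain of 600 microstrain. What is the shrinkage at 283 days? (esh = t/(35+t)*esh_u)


esh(283) = 283 / (35 + 283) * 600
= 283 / 318 * 600
= 534.0 microstrain

534.0


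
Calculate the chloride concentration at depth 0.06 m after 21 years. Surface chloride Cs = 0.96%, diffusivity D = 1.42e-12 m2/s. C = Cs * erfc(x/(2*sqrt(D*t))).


t_seconds = 21 * 365.25 * 24 * 3600 = 662709600.0 s
arg = 0.06 / (2 * sqrt(1.42e-12 * 662709600.0))
= 0.9779
erfc(0.9779) = 0.1667
C = 0.96 * 0.1667 = 0.16%

0.16


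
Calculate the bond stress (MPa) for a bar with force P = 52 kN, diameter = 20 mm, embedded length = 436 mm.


u = P / (pi * db * ld)
= 52 * 1000 / (pi * 20 * 436)
= 1.898 MPa

1.898


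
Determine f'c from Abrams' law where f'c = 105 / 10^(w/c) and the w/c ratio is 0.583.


f'c = 105 / 10^0.583
= 105 / 3.828
= 27.43 MPa

27.43


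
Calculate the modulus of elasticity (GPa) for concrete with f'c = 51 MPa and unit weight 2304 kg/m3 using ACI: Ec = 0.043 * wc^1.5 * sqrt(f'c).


Ec = 0.043 * 2304^1.5 * sqrt(51) / 1000
= 33.96 GPa

33.96


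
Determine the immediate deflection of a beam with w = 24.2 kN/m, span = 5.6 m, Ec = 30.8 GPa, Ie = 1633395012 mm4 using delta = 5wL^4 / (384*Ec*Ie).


Convert: L = 5.6 m = 5600 mm, Ec = 30.8 GPa = 30800 MPa
delta = 5 * 24.2 * 5600^4 / (384 * 30800 * 1633395012)
= 6.16 mm

6.16


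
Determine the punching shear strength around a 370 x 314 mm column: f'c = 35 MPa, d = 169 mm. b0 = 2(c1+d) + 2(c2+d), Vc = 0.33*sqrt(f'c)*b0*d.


b0 = 2*(370 + 169) + 2*(314 + 169) = 2044 mm
Vc = 0.33 * sqrt(35) * 2044 * 169 / 1000
= 674.4 kN

674.4


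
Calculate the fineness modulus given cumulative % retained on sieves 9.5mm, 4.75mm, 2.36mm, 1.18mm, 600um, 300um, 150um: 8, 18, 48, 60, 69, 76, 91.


FM = sum(cumulative % retained) / 100
= 370 / 100
= 3.7

3.7


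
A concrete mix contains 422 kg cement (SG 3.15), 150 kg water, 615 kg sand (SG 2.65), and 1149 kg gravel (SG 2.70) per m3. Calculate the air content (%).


Vol cement = 422 / (3.15 * 1000) = 0.133968 m3
Vol water = 150 / 1000 = 0.15 m3
Vol sand = 615 / (2.65 * 1000) = 0.232075 m3
Vol gravel = 1149 / (2.70 * 1000) = 0.425556 m3
Total solid + water volume = 0.941599 m3
Air = (1 - 0.941599) * 100 = 5.84%

5.84


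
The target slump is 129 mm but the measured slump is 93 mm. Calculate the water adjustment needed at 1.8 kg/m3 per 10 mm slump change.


Difference = 129 - 93 = 36 mm
Water adjustment = 36 * 1.8 / 10 = 6.5 kg/m3

6.5


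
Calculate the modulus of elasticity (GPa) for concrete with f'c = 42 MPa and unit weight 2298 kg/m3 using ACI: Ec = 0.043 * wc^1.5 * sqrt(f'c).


Ec = 0.043 * 2298^1.5 * sqrt(42) / 1000
= 30.7 GPa

30.7


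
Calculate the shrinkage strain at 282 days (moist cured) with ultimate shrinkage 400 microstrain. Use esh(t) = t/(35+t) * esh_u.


esh(282) = 282 / (35 + 282) * 400
= 282 / 317 * 400
= 355.8 microstrain

355.8


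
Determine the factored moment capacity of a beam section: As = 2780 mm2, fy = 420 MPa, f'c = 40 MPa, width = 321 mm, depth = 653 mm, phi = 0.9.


a = As * fy / (0.85 * f'c * b)
= 2780 * 420 / (0.85 * 40 * 321)
= 106.9819 mm
Mn = As * fy * (d - a/2) / 10^6
= 699.9868 kN-m
phi*Mn = 0.9 * 699.9868 = 629.99 kN-m

629.99


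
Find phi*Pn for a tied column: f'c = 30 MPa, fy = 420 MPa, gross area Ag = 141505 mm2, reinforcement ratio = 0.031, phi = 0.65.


Ast = rho * Ag = 0.031 * 141505 = 4386.655 mm2
phi*Pn = 0.65 * 0.80 * (0.85 * 30 * (141505 - 4386.655) + 420 * 4386.655) / 1000
= 2776.23 kN

2776.23


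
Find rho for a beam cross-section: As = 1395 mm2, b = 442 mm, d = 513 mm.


rho = As / (b * d)
= 1395 / (442 * 513)
= 0.0062

0.0062


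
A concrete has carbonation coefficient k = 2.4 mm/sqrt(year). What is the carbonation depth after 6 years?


depth = k * sqrt(t)
= 2.4 * sqrt(6)
= 5.88 mm

5.88


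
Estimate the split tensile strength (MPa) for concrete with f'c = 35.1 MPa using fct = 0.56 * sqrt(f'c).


fct = 0.56 * sqrt(35.1)
= 0.56 * 5.925
= 3.318 MPa

3.318


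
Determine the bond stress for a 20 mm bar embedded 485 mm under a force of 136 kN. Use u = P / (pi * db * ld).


u = P / (pi * db * ld)
= 136 * 1000 / (pi * 20 * 485)
= 4.463 MPa

4.463


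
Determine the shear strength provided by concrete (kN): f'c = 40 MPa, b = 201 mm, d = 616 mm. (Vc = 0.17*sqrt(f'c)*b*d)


Vc = 0.17 * sqrt(40) * 201 * 616 / 1000
= 133.12 kN

133.12


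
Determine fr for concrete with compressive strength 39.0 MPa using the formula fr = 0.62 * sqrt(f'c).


fr = 0.62 * sqrt(39.0)
= 3.872 MPa

3.872


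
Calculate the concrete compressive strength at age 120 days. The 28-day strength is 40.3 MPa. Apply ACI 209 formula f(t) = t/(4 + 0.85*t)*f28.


f(120) = 120 / (4 + 0.85 * 120) * 40.3
= 120 / 106.0 * 40.3
= 45.62 MPa

45.62


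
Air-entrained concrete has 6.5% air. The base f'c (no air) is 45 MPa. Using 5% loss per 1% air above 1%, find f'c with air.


Strength loss = (6.5 - 1) * 5 = 27.5%
f'c = 45 * (1 - 27.5/100)
= 32.62 MPa

32.62


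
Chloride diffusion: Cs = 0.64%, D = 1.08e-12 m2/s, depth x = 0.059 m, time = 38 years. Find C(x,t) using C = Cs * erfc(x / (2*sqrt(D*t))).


t_seconds = 38 * 365.25 * 24 * 3600 = 1199188800.0 s
arg = 0.059 / (2 * sqrt(1.08e-12 * 1199188800.0))
= 0.8197
erfc(0.8197) = 0.2463
C = 0.64 * 0.2463 = 0.1577%

0.1577


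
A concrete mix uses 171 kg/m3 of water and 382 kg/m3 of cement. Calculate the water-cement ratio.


w/c = water / cement
w/c = 171 / 382 = 0.448

0.448


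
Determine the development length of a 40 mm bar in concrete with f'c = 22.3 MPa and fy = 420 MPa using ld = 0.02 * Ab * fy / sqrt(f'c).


Ab = pi * 40^2 / 4 = 1256.637 mm2
ld = 0.02 * 1256.637 * 420 / sqrt(22.3)
= 2235.3 mm

2235.3


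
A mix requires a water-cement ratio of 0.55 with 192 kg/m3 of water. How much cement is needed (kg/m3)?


Cement = water / (w/c)
= 192 / 0.55
= 349.1 kg/m3

349.1


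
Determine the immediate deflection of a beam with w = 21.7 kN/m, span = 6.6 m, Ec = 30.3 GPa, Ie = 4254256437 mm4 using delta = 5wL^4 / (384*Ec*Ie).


Convert: L = 6.6 m = 6600 mm, Ec = 30.3 GPa = 30300 MPa
delta = 5 * 21.7 * 6600^4 / (384 * 30300 * 4254256437)
= 4.16 mm

4.16


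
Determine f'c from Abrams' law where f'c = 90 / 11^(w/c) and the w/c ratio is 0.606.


f'c = 90 / 11^0.606
= 90 / 4.276
= 21.05 MPa

21.05


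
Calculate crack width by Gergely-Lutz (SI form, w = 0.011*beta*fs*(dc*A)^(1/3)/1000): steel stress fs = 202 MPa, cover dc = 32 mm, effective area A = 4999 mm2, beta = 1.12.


w = 0.011 * beta * fs * (dc * A)^(1/3) / 1000
= 0.011 * 1.12 * 202 * (32 * 4999)^(1/3) / 1000
= 0.135 mm

0.135


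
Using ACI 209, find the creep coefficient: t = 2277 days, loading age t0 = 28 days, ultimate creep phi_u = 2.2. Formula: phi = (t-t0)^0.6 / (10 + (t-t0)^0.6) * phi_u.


dt = 2277 - 28 = 2249
phi = 2249^0.6 / (10 + 2249^0.6) * 2.2
= 2.005

2.005


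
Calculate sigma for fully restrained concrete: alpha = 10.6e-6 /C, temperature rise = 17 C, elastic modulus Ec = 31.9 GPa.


sigma = alpha * dT * Ec
= 10.6e-6 * 17 * 31.9 * 1000
= 5.748 MPa

5.748


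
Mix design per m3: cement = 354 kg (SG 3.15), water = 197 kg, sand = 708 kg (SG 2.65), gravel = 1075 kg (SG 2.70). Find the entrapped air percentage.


Vol cement = 354 / (3.15 * 1000) = 0.112381 m3
Vol water = 197 / 1000 = 0.197 m3
Vol sand = 708 / (2.65 * 1000) = 0.26717 m3
Vol gravel = 1075 / (2.70 * 1000) = 0.398148 m3
Total solid + water volume = 0.974699 m3
Air = (1 - 0.974699) * 100 = 2.53%

2.53


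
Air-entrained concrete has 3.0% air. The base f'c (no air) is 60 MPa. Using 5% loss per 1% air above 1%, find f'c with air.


Strength loss = (3.0 - 1) * 5 = 10.0%
f'c = 60 * (1 - 10.0/100)
= 54.0 MPa

54.0


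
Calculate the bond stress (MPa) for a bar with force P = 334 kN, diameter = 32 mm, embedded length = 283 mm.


u = P / (pi * db * ld)
= 334 * 1000 / (pi * 32 * 283)
= 11.74 MPa

11.74


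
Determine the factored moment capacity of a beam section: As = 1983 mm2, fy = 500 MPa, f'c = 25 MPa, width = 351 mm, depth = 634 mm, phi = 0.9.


a = As * fy / (0.85 * f'c * b)
= 1983 * 500 / (0.85 * 25 * 351)
= 132.9311 mm
Mn = As * fy * (d - a/2) / 10^6
= 562.7104 kN-m
phi*Mn = 0.9 * 562.7104 = 506.44 kN-m

506.44


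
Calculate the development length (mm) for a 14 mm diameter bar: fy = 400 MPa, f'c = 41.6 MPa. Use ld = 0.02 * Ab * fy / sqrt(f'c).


Ab = pi * 14^2 / 4 = 153.938 mm2
ld = 0.02 * 153.938 * 400 / sqrt(41.6)
= 190.9 mm

190.9


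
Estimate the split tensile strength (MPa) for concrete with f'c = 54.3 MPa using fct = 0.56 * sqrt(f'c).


fct = 0.56 * sqrt(54.3)
= 0.56 * 7.369
= 4.127 MPa

4.127


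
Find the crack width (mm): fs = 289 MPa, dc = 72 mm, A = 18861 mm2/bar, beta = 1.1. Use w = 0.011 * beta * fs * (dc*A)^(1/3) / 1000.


w = 0.011 * beta * fs * (dc * A)^(1/3) / 1000
= 0.011 * 1.1 * 289 * (72 * 18861)^(1/3) / 1000
= 0.387 mm

0.387


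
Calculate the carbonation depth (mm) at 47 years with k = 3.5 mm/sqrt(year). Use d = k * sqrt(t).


depth = k * sqrt(t)
= 3.5 * sqrt(47)
= 23.99 mm

23.99


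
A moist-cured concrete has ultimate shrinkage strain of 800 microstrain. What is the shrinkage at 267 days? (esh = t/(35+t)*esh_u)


esh(267) = 267 / (35 + 267) * 800
= 267 / 302 * 800
= 707.3 microstrain

707.3


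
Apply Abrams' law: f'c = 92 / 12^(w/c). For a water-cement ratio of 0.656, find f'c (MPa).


f'c = 92 / 12^0.656
= 92 / 5.104
= 18.02 MPa

18.02


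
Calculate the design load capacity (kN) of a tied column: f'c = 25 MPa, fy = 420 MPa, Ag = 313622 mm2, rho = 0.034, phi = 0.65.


Ast = rho * Ag = 0.034 * 313622 = 10663.148 mm2
phi*Pn = 0.65 * 0.80 * (0.85 * 25 * (313622 - 10663.148) + 420 * 10663.148) / 1000
= 5676.53 kN

5676.53


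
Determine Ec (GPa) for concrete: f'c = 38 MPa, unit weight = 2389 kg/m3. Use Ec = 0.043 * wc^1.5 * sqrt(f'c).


Ec = 0.043 * 2389^1.5 * sqrt(38) / 1000
= 30.95 GPa

30.95


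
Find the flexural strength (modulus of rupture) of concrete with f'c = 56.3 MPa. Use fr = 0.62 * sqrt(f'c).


fr = 0.62 * sqrt(56.3)
= 4.652 MPa

4.652


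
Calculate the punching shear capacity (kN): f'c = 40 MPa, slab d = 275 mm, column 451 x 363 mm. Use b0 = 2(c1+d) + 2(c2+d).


b0 = 2*(451 + 275) + 2*(363 + 275) = 2728 mm
Vc = 0.33 * sqrt(40) * 2728 * 275 / 1000
= 1565.74 kN

1565.74


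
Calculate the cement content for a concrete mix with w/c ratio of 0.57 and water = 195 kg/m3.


Cement = water / (w/c)
= 195 / 0.57
= 342.1 kg/m3

342.1


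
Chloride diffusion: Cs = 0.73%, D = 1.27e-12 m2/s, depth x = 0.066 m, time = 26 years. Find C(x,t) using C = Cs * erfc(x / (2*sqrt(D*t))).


t_seconds = 26 * 365.25 * 24 * 3600 = 820497600.0 s
arg = 0.066 / (2 * sqrt(1.27e-12 * 820497600.0))
= 1.0223
erfc(1.0223) = 0.1483
C = 0.73 * 0.1483 = 0.1082%

0.1082


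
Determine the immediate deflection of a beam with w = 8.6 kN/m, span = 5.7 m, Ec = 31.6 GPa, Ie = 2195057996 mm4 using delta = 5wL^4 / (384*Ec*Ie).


Convert: L = 5.7 m = 5700 mm, Ec = 31.6 GPa = 31600 MPa
delta = 5 * 8.6 * 5700^4 / (384 * 31600 * 2195057996)
= 1.7 mm

1.7


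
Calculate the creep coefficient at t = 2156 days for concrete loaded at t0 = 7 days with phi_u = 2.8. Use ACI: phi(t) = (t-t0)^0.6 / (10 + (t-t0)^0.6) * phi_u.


dt = 2156 - 7 = 2149
phi = 2149^0.6 / (10 + 2149^0.6) * 2.8
= 2.545

2.545


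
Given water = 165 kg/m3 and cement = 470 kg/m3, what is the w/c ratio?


w/c = water / cement
w/c = 165 / 470 = 0.351

0.351


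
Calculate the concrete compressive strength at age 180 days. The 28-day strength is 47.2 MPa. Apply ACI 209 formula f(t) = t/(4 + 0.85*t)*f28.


f(180) = 180 / (4 + 0.85 * 180) * 47.2
= 180 / 157.0 * 47.2
= 54.11 MPa

54.11


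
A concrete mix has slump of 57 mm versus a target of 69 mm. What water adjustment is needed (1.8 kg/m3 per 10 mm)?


Difference = 69 - 57 = 12 mm
Water adjustment = 12 * 1.8 / 10 = 2.2 kg/m3

2.2


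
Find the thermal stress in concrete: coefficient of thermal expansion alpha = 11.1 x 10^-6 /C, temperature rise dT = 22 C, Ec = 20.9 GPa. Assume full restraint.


sigma = alpha * dT * Ec
= 11.1e-6 * 22 * 20.9 * 1000
= 5.104 MPa

5.104


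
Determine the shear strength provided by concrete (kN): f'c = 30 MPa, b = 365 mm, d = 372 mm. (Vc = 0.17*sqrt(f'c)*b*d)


Vc = 0.17 * sqrt(30) * 365 * 372 / 1000
= 126.43 kN

126.43


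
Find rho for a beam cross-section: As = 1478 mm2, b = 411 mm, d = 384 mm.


rho = As / (b * d)
= 1478 / (411 * 384)
= 0.0094

0.0094


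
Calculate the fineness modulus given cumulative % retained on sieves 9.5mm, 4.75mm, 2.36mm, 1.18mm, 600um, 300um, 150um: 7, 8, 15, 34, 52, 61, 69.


FM = sum(cumulative % retained) / 100
= 246 / 100
= 2.46

2.46


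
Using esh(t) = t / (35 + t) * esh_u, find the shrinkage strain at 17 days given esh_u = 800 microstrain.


esh(17) = 17 / (35 + 17) * 800
= 17 / 52 * 800
= 261.5 microstrain

261.5


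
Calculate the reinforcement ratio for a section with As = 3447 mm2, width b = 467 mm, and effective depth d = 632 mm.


rho = As / (b * d)
= 3447 / (467 * 632)
= 0.0117

0.0117


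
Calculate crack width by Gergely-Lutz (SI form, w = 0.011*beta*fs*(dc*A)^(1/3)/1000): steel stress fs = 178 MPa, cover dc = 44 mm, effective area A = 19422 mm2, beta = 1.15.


w = 0.011 * beta * fs * (dc * A)^(1/3) / 1000
= 0.011 * 1.15 * 178 * (44 * 19422)^(1/3) / 1000
= 0.214 mm

0.214


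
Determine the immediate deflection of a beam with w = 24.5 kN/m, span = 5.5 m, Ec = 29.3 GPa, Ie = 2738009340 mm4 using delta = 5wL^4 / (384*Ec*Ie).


Convert: L = 5.5 m = 5500 mm, Ec = 29.3 GPa = 29300 MPa
delta = 5 * 24.5 * 5500^4 / (384 * 29300 * 2738009340)
= 3.64 mm

3.64


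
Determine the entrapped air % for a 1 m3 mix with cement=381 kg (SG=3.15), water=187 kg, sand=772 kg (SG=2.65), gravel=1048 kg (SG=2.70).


Vol cement = 381 / (3.15 * 1000) = 0.120952 m3
Vol water = 187 / 1000 = 0.187 m3
Vol sand = 772 / (2.65 * 1000) = 0.291321 m3
Vol gravel = 1048 / (2.70 * 1000) = 0.388148 m3
Total solid + water volume = 0.987421 m3
Air = (1 - 0.987421) * 100 = 1.26%

1.26


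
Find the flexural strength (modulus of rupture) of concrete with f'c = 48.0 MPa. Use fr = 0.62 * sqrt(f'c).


fr = 0.62 * sqrt(48.0)
= 4.295 MPa

4.295


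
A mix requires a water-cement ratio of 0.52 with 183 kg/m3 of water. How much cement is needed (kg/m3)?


Cement = water / (w/c)
= 183 / 0.52
= 351.9 kg/m3

351.9


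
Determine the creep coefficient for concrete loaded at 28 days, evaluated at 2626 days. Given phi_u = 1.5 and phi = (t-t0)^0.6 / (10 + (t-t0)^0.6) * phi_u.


dt = 2626 - 28 = 2598
phi = 2598^0.6 / (10 + 2598^0.6) * 1.5
= 1.377

1.377


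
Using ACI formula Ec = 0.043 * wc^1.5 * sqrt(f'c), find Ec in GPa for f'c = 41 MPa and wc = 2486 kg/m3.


Ec = 0.043 * 2486^1.5 * sqrt(41) / 1000
= 34.13 GPa

34.13


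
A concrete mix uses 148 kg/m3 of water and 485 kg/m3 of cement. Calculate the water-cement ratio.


w/c = water / cement
w/c = 148 / 485 = 0.305

0.305


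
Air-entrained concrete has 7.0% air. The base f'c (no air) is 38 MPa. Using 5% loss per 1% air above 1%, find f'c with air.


Strength loss = (7.0 - 1) * 5 = 30.0%
f'c = 38 * (1 - 30.0/100)
= 26.6 MPa

26.6


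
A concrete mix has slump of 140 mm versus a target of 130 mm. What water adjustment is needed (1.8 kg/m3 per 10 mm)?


Difference = 130 - 140 = -10 mm
Water adjustment = -10 * 1.8 / 10 = -1.8 kg/m3

-1.8


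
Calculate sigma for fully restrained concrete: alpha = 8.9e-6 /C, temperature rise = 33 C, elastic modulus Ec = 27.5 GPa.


sigma = alpha * dT * Ec
= 8.9e-6 * 33 * 27.5 * 1000
= 8.077 MPa

8.077


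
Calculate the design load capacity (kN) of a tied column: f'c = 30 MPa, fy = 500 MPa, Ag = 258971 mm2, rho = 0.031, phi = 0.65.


Ast = rho * Ag = 0.031 * 258971 = 8028.101 mm2
phi*Pn = 0.65 * 0.80 * (0.85 * 30 * (258971 - 8028.101) + 500 * 8028.101) / 1000
= 5414.81 kN

5414.81


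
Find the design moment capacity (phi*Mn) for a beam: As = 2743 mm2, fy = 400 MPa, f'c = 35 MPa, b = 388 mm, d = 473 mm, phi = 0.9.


a = As * fy / (0.85 * f'c * b)
= 2743 * 400 / (0.85 * 35 * 388)
= 95.0533 mm
Mn = As * fy * (d - a/2) / 10^6
= 466.8294 kN-m
phi*Mn = 0.9 * 466.8294 = 420.15 kN-m

420.15


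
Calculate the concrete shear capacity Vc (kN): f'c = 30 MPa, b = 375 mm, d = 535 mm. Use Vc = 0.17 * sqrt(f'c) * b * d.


Vc = 0.17 * sqrt(30) * 375 * 535 / 1000
= 186.81 kN

186.81


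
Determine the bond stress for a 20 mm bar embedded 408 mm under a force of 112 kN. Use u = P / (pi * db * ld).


u = P / (pi * db * ld)
= 112 * 1000 / (pi * 20 * 408)
= 4.369 MPa

4.369


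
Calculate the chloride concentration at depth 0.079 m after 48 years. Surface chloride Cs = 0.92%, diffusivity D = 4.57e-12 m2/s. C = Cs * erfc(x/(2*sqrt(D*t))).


t_seconds = 48 * 365.25 * 24 * 3600 = 1514764800.0 s
arg = 0.079 / (2 * sqrt(4.57e-12 * 1514764800.0))
= 0.4748
erfc(0.4748) = 0.502
C = 0.92 * 0.502 = 0.4618%

0.4618


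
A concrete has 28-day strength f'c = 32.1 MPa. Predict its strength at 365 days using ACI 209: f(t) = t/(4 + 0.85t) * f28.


f(365) = 365 / (4 + 0.85 * 365) * 32.1
= 365 / 314.25 * 32.1
= 37.28 MPa

37.28


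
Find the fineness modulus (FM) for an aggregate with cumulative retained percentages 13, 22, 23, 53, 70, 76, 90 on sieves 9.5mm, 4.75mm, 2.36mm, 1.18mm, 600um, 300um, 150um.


FM = sum(cumulative % retained) / 100
= 347 / 100
= 3.47

3.47


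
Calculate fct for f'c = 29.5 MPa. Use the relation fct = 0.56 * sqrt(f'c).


fct = 0.56 * sqrt(29.5)
= 0.56 * 5.431
= 3.042 MPa

3.042


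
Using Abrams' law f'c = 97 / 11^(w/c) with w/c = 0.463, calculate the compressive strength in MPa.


f'c = 97 / 11^0.463
= 97 / 3.035
= 31.96 MPa

31.96


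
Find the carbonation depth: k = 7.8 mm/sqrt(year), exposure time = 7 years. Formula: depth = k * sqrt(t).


depth = k * sqrt(t)
= 7.8 * sqrt(7)
= 20.64 mm

20.64


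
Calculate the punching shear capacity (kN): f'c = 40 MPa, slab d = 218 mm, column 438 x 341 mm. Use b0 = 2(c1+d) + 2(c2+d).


b0 = 2*(438 + 218) + 2*(341 + 218) = 2430 mm
Vc = 0.33 * sqrt(40) * 2430 * 218 / 1000
= 1105.62 kN

1105.62


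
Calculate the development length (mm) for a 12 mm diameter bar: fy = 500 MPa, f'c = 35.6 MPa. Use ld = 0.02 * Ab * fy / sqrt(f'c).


Ab = pi * 12^2 / 4 = 113.097 mm2
ld = 0.02 * 113.097 * 500 / sqrt(35.6)
= 189.6 mm

189.6


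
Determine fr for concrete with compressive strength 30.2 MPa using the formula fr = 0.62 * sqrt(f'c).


fr = 0.62 * sqrt(30.2)
= 3.407 MPa

3.407


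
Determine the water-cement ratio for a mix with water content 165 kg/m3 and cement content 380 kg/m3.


w/c = water / cement
w/c = 165 / 380 = 0.434

0.434


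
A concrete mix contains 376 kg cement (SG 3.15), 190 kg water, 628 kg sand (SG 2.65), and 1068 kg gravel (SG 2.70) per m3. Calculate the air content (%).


Vol cement = 376 / (3.15 * 1000) = 0.119365 m3
Vol water = 190 / 1000 = 0.19 m3
Vol sand = 628 / (2.65 * 1000) = 0.236981 m3
Vol gravel = 1068 / (2.70 * 1000) = 0.395556 m3
Total solid + water volume = 0.941902 m3
Air = (1 - 0.941902) * 100 = 5.81%

5.81


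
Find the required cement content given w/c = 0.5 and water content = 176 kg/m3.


Cement = water / (w/c)
= 176 / 0.5
= 352.0 kg/m3

352.0


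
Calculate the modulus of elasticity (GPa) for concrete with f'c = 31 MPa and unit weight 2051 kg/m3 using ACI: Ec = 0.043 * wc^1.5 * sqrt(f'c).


Ec = 0.043 * 2051^1.5 * sqrt(31) / 1000
= 22.24 GPa

22.24


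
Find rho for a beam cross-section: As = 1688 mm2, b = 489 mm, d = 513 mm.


rho = As / (b * d)
= 1688 / (489 * 513)
= 0.0067

0.0067


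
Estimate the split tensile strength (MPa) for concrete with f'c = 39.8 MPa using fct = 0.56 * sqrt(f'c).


fct = 0.56 * sqrt(39.8)
= 0.56 * 6.309
= 3.533 MPa

3.533


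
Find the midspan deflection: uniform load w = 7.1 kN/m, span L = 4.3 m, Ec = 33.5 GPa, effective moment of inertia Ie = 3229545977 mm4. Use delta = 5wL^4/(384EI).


Convert: L = 4.3 m = 4300 mm, Ec = 33.5 GPa = 33500 MPa
delta = 5 * 7.1 * 4300^4 / (384 * 33500 * 3229545977)
= 0.29 mm

0.29


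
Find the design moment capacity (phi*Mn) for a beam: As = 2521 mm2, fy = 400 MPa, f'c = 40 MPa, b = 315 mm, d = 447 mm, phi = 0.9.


a = As * fy / (0.85 * f'c * b)
= 2521 * 400 / (0.85 * 40 * 315)
= 94.155 mm
Mn = As * fy * (d - a/2) / 10^6
= 403.2819 kN-m
phi*Mn = 0.9 * 403.2819 = 362.95 kN-m

362.95


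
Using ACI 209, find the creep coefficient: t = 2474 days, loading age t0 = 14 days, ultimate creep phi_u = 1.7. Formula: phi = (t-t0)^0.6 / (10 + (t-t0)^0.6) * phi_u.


dt = 2474 - 14 = 2460
phi = 2460^0.6 / (10 + 2460^0.6) * 1.7
= 1.556

1.556


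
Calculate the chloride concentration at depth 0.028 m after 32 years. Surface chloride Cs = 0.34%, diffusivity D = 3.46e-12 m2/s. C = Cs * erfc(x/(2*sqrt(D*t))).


t_seconds = 32 * 365.25 * 24 * 3600 = 1009843200.0 s
arg = 0.028 / (2 * sqrt(3.46e-12 * 1009843200.0))
= 0.2368
erfc(0.2368) = 0.7377
C = 0.34 * 0.7377 = 0.2508%

0.2508


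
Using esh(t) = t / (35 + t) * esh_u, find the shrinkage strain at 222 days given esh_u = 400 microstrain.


esh(222) = 222 / (35 + 222) * 400
= 222 / 257 * 400
= 345.5 microstrain

345.5


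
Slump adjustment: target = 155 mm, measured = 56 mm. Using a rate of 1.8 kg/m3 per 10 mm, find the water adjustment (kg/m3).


Difference = 155 - 56 = 99 mm
Water adjustment = 99 * 1.8 / 10 = 17.8 kg/m3

17.8


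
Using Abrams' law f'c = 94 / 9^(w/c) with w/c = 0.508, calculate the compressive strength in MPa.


f'c = 94 / 9^0.508
= 94 / 3.053
= 30.79 MPa

30.79


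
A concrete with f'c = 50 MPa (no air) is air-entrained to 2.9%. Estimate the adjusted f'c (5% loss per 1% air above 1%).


Strength loss = (2.9 - 1) * 5 = 9.5%
f'c = 50 * (1 - 9.5/100)
= 45.25 MPa

45.25


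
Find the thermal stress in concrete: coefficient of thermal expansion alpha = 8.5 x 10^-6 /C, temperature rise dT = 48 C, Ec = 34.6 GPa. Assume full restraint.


sigma = alpha * dT * Ec
= 8.5e-6 * 48 * 34.6 * 1000
= 14.117 MPa

14.117


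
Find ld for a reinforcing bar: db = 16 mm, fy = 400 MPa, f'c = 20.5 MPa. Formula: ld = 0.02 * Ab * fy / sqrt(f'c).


Ab = pi * 16^2 / 4 = 201.062 mm2
ld = 0.02 * 201.062 * 400 / sqrt(20.5)
= 355.3 mm

355.3
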